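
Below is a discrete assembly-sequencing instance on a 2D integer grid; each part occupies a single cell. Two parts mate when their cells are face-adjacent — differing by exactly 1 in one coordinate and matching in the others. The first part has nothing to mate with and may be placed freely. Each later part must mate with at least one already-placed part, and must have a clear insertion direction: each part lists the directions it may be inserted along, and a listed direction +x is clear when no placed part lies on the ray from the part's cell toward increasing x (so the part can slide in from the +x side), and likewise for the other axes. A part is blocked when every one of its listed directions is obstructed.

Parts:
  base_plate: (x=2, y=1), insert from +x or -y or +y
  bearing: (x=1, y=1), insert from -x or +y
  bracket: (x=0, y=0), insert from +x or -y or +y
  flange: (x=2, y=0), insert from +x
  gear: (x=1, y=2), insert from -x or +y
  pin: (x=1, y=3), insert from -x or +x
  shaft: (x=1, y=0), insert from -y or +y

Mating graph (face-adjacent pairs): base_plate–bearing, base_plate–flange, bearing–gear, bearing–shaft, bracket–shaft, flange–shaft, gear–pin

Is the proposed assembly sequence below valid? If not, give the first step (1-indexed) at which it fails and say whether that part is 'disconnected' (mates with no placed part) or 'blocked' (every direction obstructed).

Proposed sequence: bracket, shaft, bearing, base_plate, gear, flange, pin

1. bracket@(0, 0) [+x clear] — {bracket}
2. shaft@(1, 0) [-y clear] — {bracket, shaft}
3. bearing@(1, 1) [-x clear] — {bearing, bracket, shaft}
4. base_plate@(2, 1) [+x clear] — {base_plate, bearing, bracket, shaft}
5. gear@(1, 2) [-x clear] — {base_plate, bearing, bracket, gear, shaft}
6. flange@(2, 0) [+x clear] — {base_plate, bearing, bracket, flange, gear, shaft}
7. pin@(1, 3) [-x clear] — {base_plate, bearing, bracket, flange, gear, pin, shaft}

Valid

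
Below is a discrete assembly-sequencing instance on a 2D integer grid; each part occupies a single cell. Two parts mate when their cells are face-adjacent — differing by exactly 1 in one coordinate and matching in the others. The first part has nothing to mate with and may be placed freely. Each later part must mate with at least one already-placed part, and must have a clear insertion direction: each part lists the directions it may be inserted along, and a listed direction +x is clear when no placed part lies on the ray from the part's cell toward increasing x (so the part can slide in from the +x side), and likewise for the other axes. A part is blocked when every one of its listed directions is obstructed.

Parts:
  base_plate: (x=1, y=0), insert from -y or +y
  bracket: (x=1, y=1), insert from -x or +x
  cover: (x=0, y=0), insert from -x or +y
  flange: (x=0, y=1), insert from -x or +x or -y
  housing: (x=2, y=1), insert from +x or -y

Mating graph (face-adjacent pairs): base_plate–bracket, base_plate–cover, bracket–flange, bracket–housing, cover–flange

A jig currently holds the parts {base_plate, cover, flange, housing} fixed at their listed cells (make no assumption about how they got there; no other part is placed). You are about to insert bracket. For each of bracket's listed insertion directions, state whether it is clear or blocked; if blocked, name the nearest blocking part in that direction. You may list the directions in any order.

-x: nearest on ray is flange@(0, 1) ⇒ blocked
+x: nearest on ray is housing@(2, 1) ⇒ blocked

+x: blocked by housing; -x: blocked by flange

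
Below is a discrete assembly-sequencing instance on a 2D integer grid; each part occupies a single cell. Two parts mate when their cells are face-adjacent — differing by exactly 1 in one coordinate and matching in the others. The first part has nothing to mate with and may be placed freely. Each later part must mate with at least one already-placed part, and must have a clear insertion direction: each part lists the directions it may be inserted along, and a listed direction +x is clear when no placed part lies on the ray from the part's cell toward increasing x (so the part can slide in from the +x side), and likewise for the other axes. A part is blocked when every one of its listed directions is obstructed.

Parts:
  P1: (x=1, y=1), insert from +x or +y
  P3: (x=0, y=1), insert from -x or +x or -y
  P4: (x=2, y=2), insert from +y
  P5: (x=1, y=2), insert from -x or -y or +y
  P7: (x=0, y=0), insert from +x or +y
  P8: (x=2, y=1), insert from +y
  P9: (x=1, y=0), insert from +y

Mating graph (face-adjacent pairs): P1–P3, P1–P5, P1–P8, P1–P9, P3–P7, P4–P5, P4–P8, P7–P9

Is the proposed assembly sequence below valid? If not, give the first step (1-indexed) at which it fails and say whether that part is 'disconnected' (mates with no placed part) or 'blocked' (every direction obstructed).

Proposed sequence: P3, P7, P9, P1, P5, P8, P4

Valid

1. P3@(0, 1) [-x clear] — {P3}
2. P7@(0, 0) [+x clear] — {P3, P7}
3. P9@(1, 0) [+y clear] — {P3, P7, P9}
4. P1@(1, 1) [+x clear] — {P1, P3, P7, P9}
5. P5@(1, 2) [-x clear] — {P1, P3, P5, P7, P9}
6. P8@(2, 1) [+y clear] — {P1, P3, P5, P7, P8, P9}
7. P4@(2, 2) [+y clear] — {P1, P3, P4, P5, P7, P8, P9}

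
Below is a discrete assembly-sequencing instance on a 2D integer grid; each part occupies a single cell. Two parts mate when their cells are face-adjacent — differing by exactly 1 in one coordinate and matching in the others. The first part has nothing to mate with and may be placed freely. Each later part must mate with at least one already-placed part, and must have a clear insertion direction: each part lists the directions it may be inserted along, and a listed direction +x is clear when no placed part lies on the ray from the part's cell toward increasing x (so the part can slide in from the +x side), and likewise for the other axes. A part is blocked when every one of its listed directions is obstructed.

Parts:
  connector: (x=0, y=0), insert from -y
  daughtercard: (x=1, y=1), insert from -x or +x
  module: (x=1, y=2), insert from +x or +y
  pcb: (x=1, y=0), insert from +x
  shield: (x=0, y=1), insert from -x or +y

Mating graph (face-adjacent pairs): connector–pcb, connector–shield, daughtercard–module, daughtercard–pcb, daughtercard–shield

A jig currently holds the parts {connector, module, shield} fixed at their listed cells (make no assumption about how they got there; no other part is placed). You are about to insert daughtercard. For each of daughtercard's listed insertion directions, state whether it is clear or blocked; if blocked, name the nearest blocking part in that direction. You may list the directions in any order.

+x: clear; -x: blocked by shield

-x: nearest on ray is shield@(0, 1) ⇒ blocked
+x: ray from daughtercard(1, 1) has no placed part ⇒ clear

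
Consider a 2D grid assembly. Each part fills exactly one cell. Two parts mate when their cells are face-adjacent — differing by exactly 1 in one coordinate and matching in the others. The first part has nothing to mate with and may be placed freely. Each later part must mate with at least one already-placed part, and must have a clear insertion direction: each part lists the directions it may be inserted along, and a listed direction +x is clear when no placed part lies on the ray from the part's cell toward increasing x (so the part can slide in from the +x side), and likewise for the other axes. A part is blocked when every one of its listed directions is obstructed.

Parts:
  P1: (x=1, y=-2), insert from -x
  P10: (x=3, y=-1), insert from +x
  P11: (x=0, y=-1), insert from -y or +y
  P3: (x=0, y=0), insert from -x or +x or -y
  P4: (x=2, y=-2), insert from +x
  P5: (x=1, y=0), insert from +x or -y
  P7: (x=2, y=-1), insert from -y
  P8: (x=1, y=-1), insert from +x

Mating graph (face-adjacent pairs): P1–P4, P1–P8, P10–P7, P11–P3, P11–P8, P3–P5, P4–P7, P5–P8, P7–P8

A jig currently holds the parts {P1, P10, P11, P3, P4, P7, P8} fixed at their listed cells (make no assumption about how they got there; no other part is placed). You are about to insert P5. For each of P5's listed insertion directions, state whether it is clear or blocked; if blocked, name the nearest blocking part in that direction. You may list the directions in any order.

+x: ray from P5(1, 0) has no placed part ⇒ clear
-y: nearest on ray is P8@(1, -1) ⇒ blocked

+x: clear; -y: blocked by P8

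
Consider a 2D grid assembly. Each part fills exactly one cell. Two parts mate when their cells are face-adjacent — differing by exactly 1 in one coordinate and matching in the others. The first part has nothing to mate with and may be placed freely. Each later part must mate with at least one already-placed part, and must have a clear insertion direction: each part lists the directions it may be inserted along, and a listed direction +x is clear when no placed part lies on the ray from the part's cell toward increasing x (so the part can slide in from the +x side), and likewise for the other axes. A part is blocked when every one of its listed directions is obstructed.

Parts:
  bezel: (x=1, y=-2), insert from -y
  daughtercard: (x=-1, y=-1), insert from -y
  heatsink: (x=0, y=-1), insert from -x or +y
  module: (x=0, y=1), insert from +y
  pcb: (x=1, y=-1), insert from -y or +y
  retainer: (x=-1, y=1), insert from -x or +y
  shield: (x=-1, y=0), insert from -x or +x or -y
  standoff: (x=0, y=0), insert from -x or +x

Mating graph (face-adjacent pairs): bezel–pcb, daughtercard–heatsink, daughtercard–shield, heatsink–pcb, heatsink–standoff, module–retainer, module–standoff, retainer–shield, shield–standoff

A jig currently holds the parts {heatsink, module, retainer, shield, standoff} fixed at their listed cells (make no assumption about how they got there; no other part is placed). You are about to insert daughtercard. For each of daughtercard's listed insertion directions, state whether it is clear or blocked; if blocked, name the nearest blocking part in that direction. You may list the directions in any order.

-y: ray from daughtercard(-1, -1) has no placed part ⇒ clear

-y: clear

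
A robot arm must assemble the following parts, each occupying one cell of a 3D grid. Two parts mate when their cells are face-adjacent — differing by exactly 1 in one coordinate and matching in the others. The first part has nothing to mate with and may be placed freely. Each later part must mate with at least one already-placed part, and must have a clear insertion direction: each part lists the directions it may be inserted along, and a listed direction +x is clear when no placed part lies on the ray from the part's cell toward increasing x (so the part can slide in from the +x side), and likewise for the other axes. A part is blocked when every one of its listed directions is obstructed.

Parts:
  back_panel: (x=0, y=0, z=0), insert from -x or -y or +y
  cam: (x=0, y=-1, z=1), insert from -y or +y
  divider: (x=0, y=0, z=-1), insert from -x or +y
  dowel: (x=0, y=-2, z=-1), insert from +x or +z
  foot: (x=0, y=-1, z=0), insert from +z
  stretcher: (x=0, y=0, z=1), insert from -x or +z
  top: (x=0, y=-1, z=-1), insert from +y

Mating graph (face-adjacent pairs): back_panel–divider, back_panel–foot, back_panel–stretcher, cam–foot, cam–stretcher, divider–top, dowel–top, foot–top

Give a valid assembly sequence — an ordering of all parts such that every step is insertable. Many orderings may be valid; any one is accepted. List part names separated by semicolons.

1. top@(0, -1, -1) [+y clear] — {top}
2. dowel@(0, -2, -1) [+x clear] — {dowel, top}
3. foot@(0, -1, 0) [+z clear] — {dowel, foot, top}
4. cam@(0, -1, 1) [-y clear] — {cam, dowel, foot, top}
5. stretcher@(0, 0, 1) [-x clear] — {cam, dowel, foot, stretcher, top}
6. divider@(0, 0, -1) [-x clear] — {cam, divider, dowel, foot, stretcher, top}
7. back_panel@(0, 0, 0) [-x clear] — {back_panel, cam, divider, dowel, foot, stretcher, top}

top; dowel; foot; cam; stretcher; divider; back_panel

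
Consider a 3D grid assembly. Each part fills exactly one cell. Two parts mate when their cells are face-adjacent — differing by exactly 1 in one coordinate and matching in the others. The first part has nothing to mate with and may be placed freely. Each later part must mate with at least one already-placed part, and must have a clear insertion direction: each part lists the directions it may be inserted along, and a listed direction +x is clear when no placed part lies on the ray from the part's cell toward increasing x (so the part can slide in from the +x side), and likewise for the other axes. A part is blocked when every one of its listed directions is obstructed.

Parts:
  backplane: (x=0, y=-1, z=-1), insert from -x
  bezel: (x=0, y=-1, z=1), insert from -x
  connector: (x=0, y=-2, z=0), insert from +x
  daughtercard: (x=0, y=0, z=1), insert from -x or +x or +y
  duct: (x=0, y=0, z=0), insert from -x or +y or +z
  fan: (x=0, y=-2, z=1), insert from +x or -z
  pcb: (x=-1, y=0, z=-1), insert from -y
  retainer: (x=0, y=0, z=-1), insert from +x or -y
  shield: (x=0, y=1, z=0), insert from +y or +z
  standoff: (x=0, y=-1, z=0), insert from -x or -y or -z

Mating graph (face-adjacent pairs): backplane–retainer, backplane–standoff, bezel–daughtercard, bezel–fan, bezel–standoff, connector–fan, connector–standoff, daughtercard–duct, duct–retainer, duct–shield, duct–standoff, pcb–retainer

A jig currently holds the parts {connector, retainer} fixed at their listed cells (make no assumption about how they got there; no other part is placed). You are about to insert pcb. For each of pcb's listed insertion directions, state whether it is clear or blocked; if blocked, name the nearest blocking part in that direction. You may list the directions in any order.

-y: ray from pcb(-1, 0, -1) has no placed part ⇒ clear

-y: clear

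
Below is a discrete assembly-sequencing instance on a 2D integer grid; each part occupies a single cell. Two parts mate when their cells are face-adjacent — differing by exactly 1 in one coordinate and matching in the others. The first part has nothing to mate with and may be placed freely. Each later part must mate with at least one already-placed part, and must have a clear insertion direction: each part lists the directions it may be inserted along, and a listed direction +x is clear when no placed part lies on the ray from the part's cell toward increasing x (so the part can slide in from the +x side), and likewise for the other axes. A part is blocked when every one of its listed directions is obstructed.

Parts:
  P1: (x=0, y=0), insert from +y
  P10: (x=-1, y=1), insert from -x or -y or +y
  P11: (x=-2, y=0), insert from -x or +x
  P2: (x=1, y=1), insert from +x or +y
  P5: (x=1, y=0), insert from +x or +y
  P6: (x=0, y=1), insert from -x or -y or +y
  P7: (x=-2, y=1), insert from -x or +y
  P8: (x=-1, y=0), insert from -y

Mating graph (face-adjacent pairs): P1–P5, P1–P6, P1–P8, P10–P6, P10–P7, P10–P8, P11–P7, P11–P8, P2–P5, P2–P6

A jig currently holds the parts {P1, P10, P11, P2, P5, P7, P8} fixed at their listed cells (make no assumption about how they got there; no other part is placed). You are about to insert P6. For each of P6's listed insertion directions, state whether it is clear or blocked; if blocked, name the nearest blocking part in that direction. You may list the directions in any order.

+y: clear; -x: blocked by P10; -y: blocked by P1

-x: nearest on ray is P10@(-1, 1) ⇒ blocked
-y: nearest on ray is P1@(0, 0) ⇒ blocked
+y: ray from P6(0, 1) has no placed part ⇒ clear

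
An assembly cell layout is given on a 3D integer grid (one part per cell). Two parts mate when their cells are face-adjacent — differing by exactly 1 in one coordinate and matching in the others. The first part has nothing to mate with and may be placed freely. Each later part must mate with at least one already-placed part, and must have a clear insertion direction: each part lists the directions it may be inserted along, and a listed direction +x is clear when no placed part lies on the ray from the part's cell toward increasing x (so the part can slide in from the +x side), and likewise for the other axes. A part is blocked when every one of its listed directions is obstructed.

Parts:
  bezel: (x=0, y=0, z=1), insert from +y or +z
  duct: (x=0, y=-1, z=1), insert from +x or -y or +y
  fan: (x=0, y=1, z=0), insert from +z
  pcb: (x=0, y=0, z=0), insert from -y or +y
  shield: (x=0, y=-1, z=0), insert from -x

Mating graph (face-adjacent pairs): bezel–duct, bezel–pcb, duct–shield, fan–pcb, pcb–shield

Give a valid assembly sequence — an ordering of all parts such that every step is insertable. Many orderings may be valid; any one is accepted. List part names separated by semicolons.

1. shield@(0, -1, 0) [-x clear] — {shield}
2. pcb@(0, 0, 0) [+y clear] — {pcb, shield}
3. bezel@(0, 0, 1) [+y clear] — {bezel, pcb, shield}
4. duct@(0, -1, 1) [+x clear] — {bezel, duct, pcb, shield}
5. fan@(0, 1, 0) [+z clear] — {bezel, duct, fan, pcb, shield}

shield; pcb; bezel; duct; fan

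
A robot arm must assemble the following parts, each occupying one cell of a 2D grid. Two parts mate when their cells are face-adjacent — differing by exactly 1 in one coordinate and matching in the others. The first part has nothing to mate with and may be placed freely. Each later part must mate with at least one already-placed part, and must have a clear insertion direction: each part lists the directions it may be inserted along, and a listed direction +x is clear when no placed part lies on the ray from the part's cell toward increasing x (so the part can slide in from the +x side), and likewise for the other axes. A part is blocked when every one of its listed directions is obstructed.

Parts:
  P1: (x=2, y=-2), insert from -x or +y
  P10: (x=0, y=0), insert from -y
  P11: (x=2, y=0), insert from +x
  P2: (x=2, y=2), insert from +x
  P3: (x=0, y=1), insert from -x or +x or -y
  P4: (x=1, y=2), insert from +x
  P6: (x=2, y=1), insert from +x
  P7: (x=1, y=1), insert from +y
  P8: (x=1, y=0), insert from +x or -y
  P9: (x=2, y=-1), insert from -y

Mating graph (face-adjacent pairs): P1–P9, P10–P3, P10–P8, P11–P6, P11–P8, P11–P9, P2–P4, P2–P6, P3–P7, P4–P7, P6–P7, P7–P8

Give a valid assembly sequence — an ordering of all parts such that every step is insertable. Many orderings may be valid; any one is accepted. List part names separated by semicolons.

1. P7@(1, 1) [+y clear] — {P7}
2. P8@(1, 0) [+x clear] — {P7, P8}
3. P3@(0, 1) [-x clear] — {P3, P7, P8}
4. P4@(1, 2) [+x clear] — {P3, P4, P7, P8}
5. P2@(2, 2) [+x clear] — {P2, P3, P4, P7, P8}
6. P10@(0, 0) [-y clear] — {P10, P2, P3, P4, P7, P8}
7. P11@(2, 0) [+x clear] — {P10, P11, P2, P3, P4, P7, P8}
8. P9@(2, -1) [-y clear] — {P10, P11, P2, P3, P4, P7, P8, P9}
9. P1@(2, -2) [-x clear] — {P1, P10, P11, P2, P3, P4, P7, P8, P9}
10. P6@(2, 1) [+x clear] — {P1, P10, P11, P2, P3, P4, P6, P7, P8, P9}

P7; P8; P3; P4; P2; P10; P11; P9; P1; P6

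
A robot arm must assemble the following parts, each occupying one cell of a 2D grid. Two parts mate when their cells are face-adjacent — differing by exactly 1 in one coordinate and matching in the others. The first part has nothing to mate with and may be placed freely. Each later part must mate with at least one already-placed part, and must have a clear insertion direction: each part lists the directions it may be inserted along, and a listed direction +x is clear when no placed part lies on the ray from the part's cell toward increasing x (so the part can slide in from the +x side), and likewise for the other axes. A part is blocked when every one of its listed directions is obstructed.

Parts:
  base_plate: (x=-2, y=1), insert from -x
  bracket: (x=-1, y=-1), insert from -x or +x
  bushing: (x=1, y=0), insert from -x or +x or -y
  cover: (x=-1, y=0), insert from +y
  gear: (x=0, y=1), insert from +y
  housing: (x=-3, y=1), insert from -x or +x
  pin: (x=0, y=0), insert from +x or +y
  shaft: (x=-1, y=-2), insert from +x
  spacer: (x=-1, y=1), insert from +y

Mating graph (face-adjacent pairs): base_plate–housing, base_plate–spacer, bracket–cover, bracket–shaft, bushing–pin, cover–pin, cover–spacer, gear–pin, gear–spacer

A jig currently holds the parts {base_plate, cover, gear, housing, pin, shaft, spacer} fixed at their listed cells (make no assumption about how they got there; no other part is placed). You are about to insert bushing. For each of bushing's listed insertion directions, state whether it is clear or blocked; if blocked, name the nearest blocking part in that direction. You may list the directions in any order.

+x: clear; -x: blocked by pin; -y: clear

-x: nearest on ray is pin@(0, 0) ⇒ blocked
+x: ray from bushing(1, 0) has no placed part ⇒ clear
-y: ray from bushing(1, 0) has no placed part ⇒ clear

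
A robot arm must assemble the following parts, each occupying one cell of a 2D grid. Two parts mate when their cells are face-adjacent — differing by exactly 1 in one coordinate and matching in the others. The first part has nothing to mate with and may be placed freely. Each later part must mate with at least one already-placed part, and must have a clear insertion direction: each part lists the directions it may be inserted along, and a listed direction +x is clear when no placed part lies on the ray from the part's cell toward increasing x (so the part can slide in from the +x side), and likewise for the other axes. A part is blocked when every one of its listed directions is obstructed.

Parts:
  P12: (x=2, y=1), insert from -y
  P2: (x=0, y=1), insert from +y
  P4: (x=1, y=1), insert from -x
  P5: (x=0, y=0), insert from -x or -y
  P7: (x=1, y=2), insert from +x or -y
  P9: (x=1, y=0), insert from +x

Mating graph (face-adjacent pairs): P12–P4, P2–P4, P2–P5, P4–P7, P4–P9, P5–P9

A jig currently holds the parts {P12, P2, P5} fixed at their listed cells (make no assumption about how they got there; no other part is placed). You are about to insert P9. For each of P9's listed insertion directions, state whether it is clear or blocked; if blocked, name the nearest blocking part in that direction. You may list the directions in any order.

+x: ray from P9(1, 0) has no placed part ⇒ clear

+x: clear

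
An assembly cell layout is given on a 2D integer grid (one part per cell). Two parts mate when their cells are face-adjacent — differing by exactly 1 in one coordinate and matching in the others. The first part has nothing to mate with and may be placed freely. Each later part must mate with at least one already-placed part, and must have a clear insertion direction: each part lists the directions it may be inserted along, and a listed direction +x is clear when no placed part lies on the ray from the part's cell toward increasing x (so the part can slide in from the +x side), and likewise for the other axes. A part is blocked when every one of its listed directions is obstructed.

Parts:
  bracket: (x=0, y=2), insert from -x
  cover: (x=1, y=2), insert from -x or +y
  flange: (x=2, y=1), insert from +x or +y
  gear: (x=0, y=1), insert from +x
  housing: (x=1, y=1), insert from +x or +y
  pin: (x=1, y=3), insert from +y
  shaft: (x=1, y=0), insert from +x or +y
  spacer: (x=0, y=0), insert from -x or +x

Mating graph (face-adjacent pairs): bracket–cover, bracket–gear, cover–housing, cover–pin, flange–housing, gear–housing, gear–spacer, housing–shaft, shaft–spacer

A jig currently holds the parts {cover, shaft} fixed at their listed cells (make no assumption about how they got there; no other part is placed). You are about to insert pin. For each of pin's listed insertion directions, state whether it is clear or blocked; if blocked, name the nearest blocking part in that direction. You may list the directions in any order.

+y: ray from pin(1, 3) has no placed part ⇒ clear

+y: clear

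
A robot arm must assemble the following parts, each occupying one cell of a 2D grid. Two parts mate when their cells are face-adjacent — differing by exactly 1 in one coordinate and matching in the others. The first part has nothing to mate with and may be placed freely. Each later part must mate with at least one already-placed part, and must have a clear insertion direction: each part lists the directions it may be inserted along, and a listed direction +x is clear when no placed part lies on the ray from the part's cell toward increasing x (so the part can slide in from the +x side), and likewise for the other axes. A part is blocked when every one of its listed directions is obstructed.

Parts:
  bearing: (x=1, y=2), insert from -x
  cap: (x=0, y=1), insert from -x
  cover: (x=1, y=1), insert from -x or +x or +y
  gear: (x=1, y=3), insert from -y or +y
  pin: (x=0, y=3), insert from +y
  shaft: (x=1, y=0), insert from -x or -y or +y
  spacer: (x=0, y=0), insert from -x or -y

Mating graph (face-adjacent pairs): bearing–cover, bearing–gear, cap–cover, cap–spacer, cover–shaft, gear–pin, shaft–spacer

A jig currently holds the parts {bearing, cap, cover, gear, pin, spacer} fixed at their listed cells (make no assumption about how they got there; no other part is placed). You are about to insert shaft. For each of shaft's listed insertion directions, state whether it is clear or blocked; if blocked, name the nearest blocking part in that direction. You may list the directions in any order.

-x: nearest on ray is spacer@(0, 0) ⇒ blocked
-y: ray from shaft(1, 0) has no placed part ⇒ clear
+y: nearest on ray is cover@(1, 1) ⇒ blocked

+y: blocked by cover; -x: blocked by spacer; -y: clear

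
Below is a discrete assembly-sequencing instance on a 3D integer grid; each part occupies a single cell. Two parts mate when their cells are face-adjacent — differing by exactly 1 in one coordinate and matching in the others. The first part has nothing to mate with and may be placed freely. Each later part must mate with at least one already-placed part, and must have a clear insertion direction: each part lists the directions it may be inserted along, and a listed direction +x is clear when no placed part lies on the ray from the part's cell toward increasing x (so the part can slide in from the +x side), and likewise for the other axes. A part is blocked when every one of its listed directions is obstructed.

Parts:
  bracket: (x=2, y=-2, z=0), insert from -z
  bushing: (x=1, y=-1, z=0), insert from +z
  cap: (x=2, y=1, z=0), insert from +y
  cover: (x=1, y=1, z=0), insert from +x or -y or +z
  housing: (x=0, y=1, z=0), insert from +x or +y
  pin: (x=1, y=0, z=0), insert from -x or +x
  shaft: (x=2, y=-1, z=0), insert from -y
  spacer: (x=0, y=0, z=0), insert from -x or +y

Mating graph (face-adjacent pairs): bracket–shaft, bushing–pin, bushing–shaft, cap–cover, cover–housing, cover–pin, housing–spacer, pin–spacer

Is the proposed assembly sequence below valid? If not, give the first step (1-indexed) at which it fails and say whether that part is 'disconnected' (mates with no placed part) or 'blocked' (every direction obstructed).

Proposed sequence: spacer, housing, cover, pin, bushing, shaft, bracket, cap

1. spacer@(0, 0, 0) [-x clear] — {spacer}
2. housing@(0, 1, 0) [+x clear] — {housing, spacer}
3. cover@(1, 1, 0) [+x clear] — {cover, housing, spacer}
4. pin@(1, 0, 0) [+x clear] — {cover, housing, pin, spacer}
5. bushing@(1, -1, 0) [+z clear] — {bushing, cover, housing, pin, spacer}
6. shaft@(2, -1, 0) [-y clear] — {bushing, cover, housing, pin, shaft, spacer}
7. bracket@(2, -2, 0) [-z clear] — {bracket, bushing, cover, housing, pin, shaft, spacer}
8. cap@(2, 1, 0) [+y clear] — {bracket, bushing, cap, cover, housing, pin, shaft, spacer}

Valid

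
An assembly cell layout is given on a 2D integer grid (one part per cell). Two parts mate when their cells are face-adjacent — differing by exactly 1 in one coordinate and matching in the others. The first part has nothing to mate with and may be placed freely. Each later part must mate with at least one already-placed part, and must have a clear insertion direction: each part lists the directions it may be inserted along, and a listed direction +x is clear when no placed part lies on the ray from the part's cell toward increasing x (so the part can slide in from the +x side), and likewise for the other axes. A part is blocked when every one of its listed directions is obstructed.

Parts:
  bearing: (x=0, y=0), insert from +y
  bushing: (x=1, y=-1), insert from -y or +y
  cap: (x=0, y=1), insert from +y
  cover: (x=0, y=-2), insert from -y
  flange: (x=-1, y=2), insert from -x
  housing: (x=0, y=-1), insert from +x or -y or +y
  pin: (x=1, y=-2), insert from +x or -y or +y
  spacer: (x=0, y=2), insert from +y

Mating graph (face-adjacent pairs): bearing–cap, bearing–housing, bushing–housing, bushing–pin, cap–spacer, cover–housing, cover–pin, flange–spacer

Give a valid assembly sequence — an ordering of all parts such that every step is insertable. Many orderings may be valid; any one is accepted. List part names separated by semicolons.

bushing; housing; cover; pin; bearing; cap; spacer; flange

1. bushing@(1, -1) [-y clear] — {bushing}
2. housing@(0, -1) [-y clear] — {bushing, housing}
3. cover@(0, -2) [-y clear] — {bushing, cover, housing}
4. pin@(1, -2) [+x clear] — {bushing, cover, housing, pin}
5. bearing@(0, 0) [+y clear] — {bearing, bushing, cover, housing, pin}
6. cap@(0, 1) [+y clear] — {bearing, bushing, cap, cover, housing, pin}
7. spacer@(0, 2) [+y clear] — {bearing, bushing, cap, cover, housing, pin, spacer}
8. flange@(-1, 2) [-x clear] — {bearing, bushing, cap, cover, flange, housing, pin, spacer}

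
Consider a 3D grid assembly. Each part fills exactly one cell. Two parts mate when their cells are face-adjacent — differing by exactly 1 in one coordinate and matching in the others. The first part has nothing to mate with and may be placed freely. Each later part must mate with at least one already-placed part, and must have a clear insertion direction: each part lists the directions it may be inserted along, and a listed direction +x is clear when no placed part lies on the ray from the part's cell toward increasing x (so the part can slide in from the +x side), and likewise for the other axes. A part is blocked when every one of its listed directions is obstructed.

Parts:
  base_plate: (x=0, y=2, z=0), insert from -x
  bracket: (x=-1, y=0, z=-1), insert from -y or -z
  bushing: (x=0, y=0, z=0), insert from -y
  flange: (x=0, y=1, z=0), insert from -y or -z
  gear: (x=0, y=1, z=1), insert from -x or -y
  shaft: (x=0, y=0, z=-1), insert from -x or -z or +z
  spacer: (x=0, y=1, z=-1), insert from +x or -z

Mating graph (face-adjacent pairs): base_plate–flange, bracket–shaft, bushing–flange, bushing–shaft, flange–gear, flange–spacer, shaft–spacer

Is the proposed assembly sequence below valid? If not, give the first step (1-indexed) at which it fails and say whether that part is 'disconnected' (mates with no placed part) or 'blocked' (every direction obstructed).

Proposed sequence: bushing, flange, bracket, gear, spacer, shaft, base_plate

1. bushing@(0, 0, 0) [-y clear] — {bushing}
2. flange@(0, 1, 0) [-z clear] — {bushing, flange}
3. bracket@(-1, 0, -1) — no placed neighbour ⇒ disconnected

Invalid at step 3 (disconnected)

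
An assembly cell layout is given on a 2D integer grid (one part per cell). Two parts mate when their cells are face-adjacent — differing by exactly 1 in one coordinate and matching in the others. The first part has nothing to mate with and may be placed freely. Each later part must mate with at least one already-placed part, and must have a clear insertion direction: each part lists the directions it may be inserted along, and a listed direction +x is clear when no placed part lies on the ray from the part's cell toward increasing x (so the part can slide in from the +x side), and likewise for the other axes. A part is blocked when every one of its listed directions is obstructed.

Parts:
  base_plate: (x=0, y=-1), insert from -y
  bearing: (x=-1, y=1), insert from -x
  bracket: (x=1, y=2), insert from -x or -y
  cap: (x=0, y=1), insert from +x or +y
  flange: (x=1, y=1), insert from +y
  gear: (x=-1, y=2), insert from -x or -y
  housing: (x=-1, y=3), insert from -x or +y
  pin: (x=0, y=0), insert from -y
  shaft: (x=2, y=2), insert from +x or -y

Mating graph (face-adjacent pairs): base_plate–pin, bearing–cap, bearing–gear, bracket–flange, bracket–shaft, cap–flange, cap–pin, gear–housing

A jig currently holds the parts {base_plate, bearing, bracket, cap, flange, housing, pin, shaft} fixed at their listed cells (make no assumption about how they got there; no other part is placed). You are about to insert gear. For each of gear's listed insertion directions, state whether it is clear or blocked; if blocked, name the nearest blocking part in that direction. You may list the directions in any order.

-x: ray from gear(-1, 2) has no placed part ⇒ clear
-y: nearest on ray is bearing@(-1, 1) ⇒ blocked

-x: clear; -y: blocked by bearing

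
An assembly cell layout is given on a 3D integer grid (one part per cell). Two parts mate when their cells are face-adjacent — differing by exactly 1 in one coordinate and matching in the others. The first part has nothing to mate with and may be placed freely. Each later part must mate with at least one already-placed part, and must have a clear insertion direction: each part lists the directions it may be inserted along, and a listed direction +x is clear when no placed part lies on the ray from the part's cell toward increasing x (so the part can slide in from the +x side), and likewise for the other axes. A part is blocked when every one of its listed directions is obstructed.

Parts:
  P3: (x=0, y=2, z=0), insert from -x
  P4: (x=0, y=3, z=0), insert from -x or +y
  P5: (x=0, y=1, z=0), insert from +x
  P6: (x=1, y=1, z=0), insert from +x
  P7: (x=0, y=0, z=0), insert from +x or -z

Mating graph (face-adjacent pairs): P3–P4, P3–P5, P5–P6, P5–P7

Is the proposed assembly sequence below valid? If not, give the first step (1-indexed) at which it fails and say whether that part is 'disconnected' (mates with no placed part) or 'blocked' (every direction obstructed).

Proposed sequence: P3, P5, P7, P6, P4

1. P3@(0, 2, 0) [-x clear] — {P3}
2. P5@(0, 1, 0) [+x clear] — {P3, P5}
3. P7@(0, 0, 0) [+x clear] — {P3, P5, P7}
4. P6@(1, 1, 0) [+x clear] — {P3, P5, P6, P7}
5. P4@(0, 3, 0) [-x clear] — {P3, P4, P5, P6, P7}

Valid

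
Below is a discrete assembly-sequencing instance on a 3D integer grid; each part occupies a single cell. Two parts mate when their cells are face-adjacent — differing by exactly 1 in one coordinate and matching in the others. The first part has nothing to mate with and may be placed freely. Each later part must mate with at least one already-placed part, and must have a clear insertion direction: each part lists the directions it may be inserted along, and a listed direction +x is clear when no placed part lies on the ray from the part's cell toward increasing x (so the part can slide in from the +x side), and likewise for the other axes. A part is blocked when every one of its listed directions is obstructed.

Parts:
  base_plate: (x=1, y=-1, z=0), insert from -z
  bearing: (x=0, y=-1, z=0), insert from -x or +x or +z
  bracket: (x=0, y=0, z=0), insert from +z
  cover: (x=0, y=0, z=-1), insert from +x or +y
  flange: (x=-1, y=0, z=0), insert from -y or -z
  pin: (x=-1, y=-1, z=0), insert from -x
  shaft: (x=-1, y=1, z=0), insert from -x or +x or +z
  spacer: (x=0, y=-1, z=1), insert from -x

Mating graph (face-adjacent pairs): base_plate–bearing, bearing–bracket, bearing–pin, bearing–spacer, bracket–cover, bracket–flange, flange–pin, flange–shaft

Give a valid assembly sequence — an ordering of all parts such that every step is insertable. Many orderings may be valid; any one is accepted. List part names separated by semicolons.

bracket; bearing; base_plate; pin; flange; shaft; cover; spacer

1. bracket@(0, 0, 0) [+z clear] — {bracket}
2. bearing@(0, -1, 0) [-x clear] — {bearing, bracket}
3. base_plate@(1, -1, 0) [-z clear] — {base_plate, bearing, bracket}
4. pin@(-1, -1, 0) [-x clear] — {base_plate, bearing, bracket, pin}
5. flange@(-1, 0, 0) [-z clear] — {base_plate, bearing, bracket, flange, pin}
6. shaft@(-1, 1, 0) [-x clear] — {base_plate, bearing, bracket, flange, pin, shaft}
7. cover@(0, 0, -1) [+x clear] — {base_plate, bearing, bracket, cover, flange, pin, shaft}
8. spacer@(0, -1, 1) [-x clear] — {base_plate, bearing, bracket, cover, flange, pin, shaft, spacer}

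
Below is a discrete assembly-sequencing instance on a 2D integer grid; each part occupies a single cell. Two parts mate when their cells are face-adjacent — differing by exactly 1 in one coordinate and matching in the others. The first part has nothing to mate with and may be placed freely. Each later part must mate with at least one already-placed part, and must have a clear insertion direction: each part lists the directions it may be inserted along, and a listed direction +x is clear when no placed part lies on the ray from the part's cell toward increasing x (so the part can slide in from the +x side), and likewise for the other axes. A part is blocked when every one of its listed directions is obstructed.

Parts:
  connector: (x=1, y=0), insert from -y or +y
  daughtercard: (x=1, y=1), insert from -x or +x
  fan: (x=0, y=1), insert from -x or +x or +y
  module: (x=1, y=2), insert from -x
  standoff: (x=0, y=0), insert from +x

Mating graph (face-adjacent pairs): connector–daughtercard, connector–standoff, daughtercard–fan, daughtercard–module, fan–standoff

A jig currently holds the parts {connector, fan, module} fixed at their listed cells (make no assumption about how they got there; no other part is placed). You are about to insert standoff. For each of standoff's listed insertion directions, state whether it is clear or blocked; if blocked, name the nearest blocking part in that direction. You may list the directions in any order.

+x: blocked by connector

+x: nearest on ray is connector@(1, 0) ⇒ blocked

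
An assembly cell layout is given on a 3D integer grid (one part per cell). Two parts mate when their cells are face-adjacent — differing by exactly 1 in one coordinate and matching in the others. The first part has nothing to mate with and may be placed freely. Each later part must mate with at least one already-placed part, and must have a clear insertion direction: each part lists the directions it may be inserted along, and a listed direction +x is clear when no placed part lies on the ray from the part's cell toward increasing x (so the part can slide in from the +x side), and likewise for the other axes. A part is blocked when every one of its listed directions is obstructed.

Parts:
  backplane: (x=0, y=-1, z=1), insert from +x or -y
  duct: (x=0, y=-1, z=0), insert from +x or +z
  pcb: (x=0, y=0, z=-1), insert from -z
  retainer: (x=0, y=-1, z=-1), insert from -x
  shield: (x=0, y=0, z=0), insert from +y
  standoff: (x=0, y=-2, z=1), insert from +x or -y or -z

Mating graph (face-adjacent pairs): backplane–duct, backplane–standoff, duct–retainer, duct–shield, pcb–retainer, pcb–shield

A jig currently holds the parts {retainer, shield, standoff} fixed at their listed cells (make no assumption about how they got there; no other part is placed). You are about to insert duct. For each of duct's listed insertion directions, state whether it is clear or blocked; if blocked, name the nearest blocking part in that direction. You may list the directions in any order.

+x: clear; +z: clear

+x: ray from duct(0, -1, 0) has no placed part ⇒ clear
+z: ray from duct(0, -1, 0) has no placed part ⇒ clear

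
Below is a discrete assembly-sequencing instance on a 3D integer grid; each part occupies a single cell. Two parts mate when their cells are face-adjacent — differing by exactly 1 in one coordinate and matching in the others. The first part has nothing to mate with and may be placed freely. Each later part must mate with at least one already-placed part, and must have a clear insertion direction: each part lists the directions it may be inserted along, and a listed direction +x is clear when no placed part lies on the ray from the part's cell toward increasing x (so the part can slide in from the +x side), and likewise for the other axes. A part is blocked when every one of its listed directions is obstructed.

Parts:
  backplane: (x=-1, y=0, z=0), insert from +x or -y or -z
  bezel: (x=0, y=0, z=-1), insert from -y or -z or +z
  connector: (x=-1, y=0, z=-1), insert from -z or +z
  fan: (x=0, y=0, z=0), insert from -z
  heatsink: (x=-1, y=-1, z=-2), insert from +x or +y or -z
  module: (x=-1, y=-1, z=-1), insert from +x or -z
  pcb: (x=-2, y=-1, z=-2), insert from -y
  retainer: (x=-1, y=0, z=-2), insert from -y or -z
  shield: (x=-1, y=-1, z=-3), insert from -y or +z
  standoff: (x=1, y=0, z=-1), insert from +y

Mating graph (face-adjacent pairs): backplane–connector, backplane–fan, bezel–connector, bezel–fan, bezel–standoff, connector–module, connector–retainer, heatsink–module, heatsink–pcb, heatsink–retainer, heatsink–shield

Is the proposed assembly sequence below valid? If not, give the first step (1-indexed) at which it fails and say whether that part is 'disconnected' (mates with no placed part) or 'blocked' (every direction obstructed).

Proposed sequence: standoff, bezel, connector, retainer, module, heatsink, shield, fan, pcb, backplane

Invalid at step 8 (blocked)

1. standoff@(1, 0, -1) [+y clear] — {standoff}
2. bezel@(0, 0, -1) [-y clear] — {bezel, standoff}
3. connector@(-1, 0, -1) [-z clear] — {bezel, connector, standoff}
4. retainer@(-1, 0, -2) [-y clear] — {bezel, connector, retainer, standoff}
5. module@(-1, -1, -1) [+x clear] — {bezel, connector, module, retainer, standoff}
6. heatsink@(-1, -1, -2) [+x clear] — {bezel, connector, heatsink, module, retainer, standoff}
7. shield@(-1, -1, -3) [-y clear] — {bezel, connector, heatsink, module, retainer, shield, standoff}
8. fan@(0, 0, 0) — -z all obstructed ⇒ blocked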